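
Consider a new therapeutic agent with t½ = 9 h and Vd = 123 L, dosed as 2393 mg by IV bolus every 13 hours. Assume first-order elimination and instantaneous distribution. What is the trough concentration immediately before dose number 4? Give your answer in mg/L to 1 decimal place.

10.7 mg/L

f = (1/2)^(τ/t½) = (1/2)^(13/9) ≈ 0.3674.
C₀ = D/Vd = 2393/123 ≈ 19.455 mg/L.
Before the 4th dose, 3 doses have been given. Superposition: Cmin = C₀·(f + f² + … + f^3).
≈ 19.455 × (0.3674 + 0.1350 + 0.0496) ≈ 19.455 × 0.5520 ≈ 10.739 mg/L.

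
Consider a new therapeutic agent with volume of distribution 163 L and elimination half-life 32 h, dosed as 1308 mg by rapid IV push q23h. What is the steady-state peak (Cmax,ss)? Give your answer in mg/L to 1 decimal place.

20.5 mg/L

τ/t½ = 23/32 ≈ 0.71875, so fraction remaining f = (1/2)^(23/32) ≈ 0.6076.
Accumulation ratio R = 1/(1 − f) ≈ 1/0.3924 ≈ 2.5484.
Single-dose peak C₀ = D/Vd = 1308/163 ≈ 8.025 mg/L.
Steady-state peak Cmax,ss = C₀·R ≈ 8.025 × 2.5484 ≈ 20.451 mg/L.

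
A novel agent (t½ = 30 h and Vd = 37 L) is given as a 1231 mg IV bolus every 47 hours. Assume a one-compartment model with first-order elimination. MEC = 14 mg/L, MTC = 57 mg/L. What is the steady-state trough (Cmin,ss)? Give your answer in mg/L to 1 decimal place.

17.0 mg/L

Over one 47-h interval, 47/30 ≈ 1.5667 half-lives elapse, leaving f ≈ 0.3376 of each dose.
At steady state, accumulation factor R = 1/(1 − e^(−kτ)) ≈ 1.5097.
Single-dose peak C₀ = D/Vd = 1231/37 ≈ 33.270 mg/L.
Steady-state peak Cmax,ss = C₀·R ≈ 33.270 × 1.5097 ≈ 50.228 mg/L.
Steady-state trough Cmin,ss = Cmax,ss·f ≈ 50.228 × 0.3376 ≈ 16.957 mg/L.
Trough 17.0 mg/L vs MEC 14 mg/L: adequate.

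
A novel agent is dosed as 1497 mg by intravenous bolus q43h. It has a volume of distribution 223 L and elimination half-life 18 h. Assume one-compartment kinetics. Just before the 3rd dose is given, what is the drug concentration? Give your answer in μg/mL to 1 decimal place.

f = (1/2)^(τ/t½) = (1/2)^(43/18) ≈ 0.1909.
C₀ = D/Vd = 1497/223 ≈ 6.713 μg/mL.
Before the 3rd dose, 2 doses have been given. Superposition: Cmin = C₀·(f + f²).
≈ 6.713 × (0.1909 + 0.0364) ≈ 6.713 × 0.2273 ≈ 1.526 μg/mL.

1.5 μg/mL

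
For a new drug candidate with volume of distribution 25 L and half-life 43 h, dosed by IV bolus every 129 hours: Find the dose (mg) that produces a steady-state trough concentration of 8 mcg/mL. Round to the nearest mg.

1400 mg

τ/t½ = 129/43 ≈ 3, so f = (1/2)^(129/43) ≈ 0.125000.
Cmin,ss = (D/Vd)·f/(1−f), so D = Cmin,ss·Vd·(1−f)/f.
D = 8 × 25 × (1−f)/f ≈ 8 × 25 × 7.00000 ≈ 1400.00 mg.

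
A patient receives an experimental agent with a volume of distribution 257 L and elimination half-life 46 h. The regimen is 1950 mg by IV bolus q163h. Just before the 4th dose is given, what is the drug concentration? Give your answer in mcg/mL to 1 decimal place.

f = (1/2)^(τ/t½) = (1/2)^(163/46) ≈ 0.0858.
C₀ = D/Vd = 1950/257 ≈ 7.588 mcg/mL.
Before the 4th dose, 3 doses have been given. Superposition: Cmin = C₀·(f + f² + … + f^3).
≈ 7.588 × (0.0858 + 0.0074 + 0.0006) ≈ 7.588 × 0.0938 ≈ 0.712 mcg/mL.

0.7 mcg/mL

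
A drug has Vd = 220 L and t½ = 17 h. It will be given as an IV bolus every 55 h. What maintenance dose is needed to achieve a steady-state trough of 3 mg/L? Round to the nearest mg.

τ/t½ = 55/17 ≈ 3.2353, so f = (1/2)^(55/17) ≈ 0.106189.
Cmin,ss = (D/Vd)·f/(1−f), so D = Cmin,ss·Vd·(1−f)/f.
D = 3 × 220 × (1−f)/f ≈ 3 × 220 × 8.41717 ≈ 5555.33 mg.

5555 mg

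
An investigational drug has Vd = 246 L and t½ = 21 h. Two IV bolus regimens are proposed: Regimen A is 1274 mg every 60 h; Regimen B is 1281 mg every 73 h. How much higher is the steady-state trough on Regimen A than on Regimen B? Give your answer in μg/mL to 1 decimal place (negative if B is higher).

Regimen A: f = (1/2)^(60/21) ≈ 0.1380; Cmin,ss = (1274/246)·f/(1−f) ≈ 0.829 μg/mL.
Regimen B: f = (1/2)^(73/21) ≈ 0.0899; Cmin,ss = (1281/246)·f/(1−f) ≈ 0.514 μg/mL.
Difference ≈ 0.829 − 0.514 ≈ 0.315 μg/mL.

0.3 μg/mL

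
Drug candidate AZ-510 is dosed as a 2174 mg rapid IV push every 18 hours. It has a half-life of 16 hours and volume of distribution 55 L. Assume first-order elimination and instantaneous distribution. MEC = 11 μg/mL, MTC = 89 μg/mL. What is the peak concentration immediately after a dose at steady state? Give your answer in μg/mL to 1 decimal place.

τ/t½ = 18/16 ≈ 1.125, so fraction remaining f = (1/2)^(18/16) ≈ 0.4585.
At steady state, accumulation factor R = 1/(1 − e^(−kτ)) ≈ 1.8467.
Each bolus raises the concentration by D/Vd = 2174/55 ≈ 39.527 μg/mL.
Cmax,ss = C₀/(1 − f) ≈ 39.527/0.5415 ≈ 72.995 μg/mL.
Peak 73.0 μg/mL vs MTC 89 μg/mL: below toxic threshold.

73.0 μg/mL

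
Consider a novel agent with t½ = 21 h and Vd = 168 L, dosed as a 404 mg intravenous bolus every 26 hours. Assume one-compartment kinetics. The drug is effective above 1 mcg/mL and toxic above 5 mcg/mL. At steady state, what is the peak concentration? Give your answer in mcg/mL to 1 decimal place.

Over one 26-h interval, 26/21 ≈ 1.2381 half-lives elapse, leaving f ≈ 0.4239 of each dose.
At steady state, accumulation factor R = 1/(1 − e^(−kτ)) ≈ 1.7358.
Each bolus raises the concentration by D/Vd = 404/168 ≈ 2.405 mcg/mL.
Steady-state peak Cmax,ss = C₀·R ≈ 2.405 × 1.7358 ≈ 4.175 mcg/mL.
Peak 4.2 mcg/mL vs MTC 5 mcg/mL: below toxic threshold.

4.2 mcg/mL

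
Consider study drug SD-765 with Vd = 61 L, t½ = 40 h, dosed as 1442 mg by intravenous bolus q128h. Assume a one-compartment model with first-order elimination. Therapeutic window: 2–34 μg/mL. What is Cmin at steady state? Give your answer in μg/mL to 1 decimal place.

Over one 128-h interval, 128/40 ≈ 3.2 half-lives elapse, leaving f ≈ 0.1088 of each dose.
At steady state, accumulation factor R = 1/(1 − e^(−kτ)) ≈ 1.1221.
Each bolus raises the concentration by D/Vd = 1442/61 ≈ 23.639 μg/mL.
Steady-state peak Cmax,ss = C₀·R ≈ 23.639 × 1.1221 ≈ 26.525 μg/mL.
One interval later, Cmin,ss = Cmax,ss·e^(−kτ) ≈ 26.525 × 0.1088 ≈ 2.886 μg/mL.
Trough 2.9 μg/mL vs MEC 2 μg/mL: adequate.

2.9 μg/mL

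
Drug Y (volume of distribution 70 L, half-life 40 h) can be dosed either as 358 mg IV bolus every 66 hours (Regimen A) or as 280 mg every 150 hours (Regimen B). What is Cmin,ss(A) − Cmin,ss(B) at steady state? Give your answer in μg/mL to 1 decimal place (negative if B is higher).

2.1 μg/mL

Regimen A: f = (1/2)^(66/40) ≈ 0.3186; Cmin,ss = (358/70)·f/(1−f) ≈ 2.391 μg/mL.
Regimen B: f = (1/2)^(150/40) ≈ 0.0743; Cmin,ss = (280/70)·f/(1−f) ≈ 0.321 μg/mL.
Difference ≈ 2.391 − 0.321 ≈ 2.070 μg/mL.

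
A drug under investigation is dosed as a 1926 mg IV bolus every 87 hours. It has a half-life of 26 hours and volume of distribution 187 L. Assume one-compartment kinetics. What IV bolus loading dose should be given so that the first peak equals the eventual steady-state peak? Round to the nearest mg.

f = (1/2)^(87/26) ≈ 0.098335; accumulation ratio R = 1/(1−f) ≈ 1.10906.
Loading dose to hit Cmax,ss on first dose: D_load = D_maint·R ≈ 1926 × 1.10906 ≈ 2136.05 mg.

2136 mg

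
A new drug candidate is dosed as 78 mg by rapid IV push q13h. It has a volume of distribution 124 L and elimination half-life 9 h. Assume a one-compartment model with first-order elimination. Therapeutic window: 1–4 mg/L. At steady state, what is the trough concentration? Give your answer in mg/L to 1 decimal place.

0.4 mg/L

Over one 13-h interval, 13/9 ≈ 1.4444 half-lives elapse, leaving f ≈ 0.3674 of each dose.
Single-dose peak C₀ = D/Vd = 78/124 ≈ 0.629 mg/L.
Steady-state trough Cmin,ss = C₀·f/(1−f) ≈ 0.629 × 0.3674/0.6326 ≈ 0.365 mg/L.
Trough 0.4 mg/L vs MEC 1 mg/L: subtherapeutic.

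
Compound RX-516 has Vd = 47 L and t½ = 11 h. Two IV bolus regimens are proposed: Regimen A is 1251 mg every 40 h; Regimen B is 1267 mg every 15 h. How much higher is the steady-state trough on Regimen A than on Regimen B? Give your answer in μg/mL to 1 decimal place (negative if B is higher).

Regimen A: f = (1/2)^(40/11) ≈ 0.0804; Cmin,ss = (1251/47)·f/(1−f) ≈ 2.327 μg/mL.
Regimen B: f = (1/2)^(15/11) ≈ 0.3886; Cmin,ss = (1267/47)·f/(1−f) ≈ 17.134 μg/mL.
Difference ≈ 2.327 − 17.134 ≈ -14.807 μg/mL.

-14.8 μg/mL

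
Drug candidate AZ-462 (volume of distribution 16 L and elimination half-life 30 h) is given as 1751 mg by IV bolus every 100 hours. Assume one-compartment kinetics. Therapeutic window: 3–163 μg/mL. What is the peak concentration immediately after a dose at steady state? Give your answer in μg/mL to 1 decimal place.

τ/t½ = 100/30 ≈ 3.3333, so fraction remaining f = (1/2)^(100/30) ≈ 0.0992.
At steady state, accumulation factor R = 1/(1 − e^(−kτ)) ≈ 1.1101.
Single-dose peak C₀ = D/Vd = 1751/16 ≈ 109.438 μg/mL.
Steady-state peak Cmax,ss = C₀·R ≈ 109.438 × 1.1101 ≈ 121.487 μg/mL.
Peak 121.5 μg/mL vs MTC 163 μg/mL: below toxic threshold.

121.5 μg/mL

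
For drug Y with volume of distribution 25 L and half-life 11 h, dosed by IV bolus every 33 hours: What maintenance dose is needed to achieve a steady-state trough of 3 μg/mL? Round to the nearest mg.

τ/t½ = 33/11 ≈ 3, so f = (1/2)^(33/11) ≈ 0.125000.
Cmin,ss = (D/Vd)·f/(1−f), so D = Cmin,ss·Vd·(1−f)/f.
D = 3 × 25 × (1−f)/f ≈ 3 × 25 × 7.00000 ≈ 525.00 mg.

525 mg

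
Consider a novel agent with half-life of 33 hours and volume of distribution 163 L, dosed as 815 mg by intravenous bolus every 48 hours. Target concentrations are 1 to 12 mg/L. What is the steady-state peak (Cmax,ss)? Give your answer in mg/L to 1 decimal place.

7.9 mg/L

τ/t½ = 48/33 ≈ 1.4545, so fraction remaining f = (1/2)^(48/33) ≈ 0.3649.
At steady state, accumulation factor R = 1/(1 − e^(−kτ)) ≈ 1.5746.
Single-dose peak C₀ = D/Vd = 815/163 ≈ 5.000 mg/L.
Cmax,ss = C₀/(1 − f) ≈ 5.000/0.6351 ≈ 7.873 mg/L.
Peak 7.9 mg/L vs MTC 12 mg/L: below toxic threshold.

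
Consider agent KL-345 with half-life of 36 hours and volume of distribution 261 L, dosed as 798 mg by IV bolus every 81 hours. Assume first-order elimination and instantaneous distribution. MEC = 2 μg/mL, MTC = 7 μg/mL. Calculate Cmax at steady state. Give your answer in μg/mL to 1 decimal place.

3.9 μg/mL

τ/t½ = 81/36 ≈ 2.25, so fraction remaining f = (1/2)^(81/36) ≈ 0.2102.
At steady state, accumulation factor R = 1/(1 − e^(−kτ)) ≈ 1.2661.
Single-dose peak C₀ = D/Vd = 798/261 ≈ 3.057 μg/mL.
Cmax,ss = C₀/(1 − f) ≈ 3.057/0.7898 ≈ 3.871 μg/mL.
Peak 3.9 μg/mL vs MTC 7 μg/mL: below toxic threshold.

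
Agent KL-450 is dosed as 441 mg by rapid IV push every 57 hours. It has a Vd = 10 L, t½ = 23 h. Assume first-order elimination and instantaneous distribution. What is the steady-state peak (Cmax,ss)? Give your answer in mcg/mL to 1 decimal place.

53.7 mcg/mL

τ/t½ = 57/23 ≈ 2.4783, so fraction remaining f = (1/2)^(57/23) ≈ 0.1795.
At steady state, accumulation factor R = 1/(1 − e^(−kτ)) ≈ 1.2188.
Single-dose peak C₀ = D/Vd = 441/10 ≈ 44.100 mcg/mL.
Steady-state peak Cmax,ss = C₀·R ≈ 44.100 × 1.2188 ≈ 53.749 mcg/mL.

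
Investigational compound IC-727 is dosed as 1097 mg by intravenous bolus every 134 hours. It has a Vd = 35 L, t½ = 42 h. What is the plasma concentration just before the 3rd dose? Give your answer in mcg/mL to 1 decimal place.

f = (1/2)^(τ/t½) = (1/2)^(134/42) ≈ 0.1095.
C₀ = D/Vd = 1097/35 ≈ 31.343 mcg/mL.
Before the 3rd dose, 2 doses have been given. Superposition: Cmin = C₀·(f + f²).
≈ 31.343 × (0.1095 + 0.0120) ≈ 31.343 × 0.1215 ≈ 3.808 mcg/mL.

3.8 mcg/mL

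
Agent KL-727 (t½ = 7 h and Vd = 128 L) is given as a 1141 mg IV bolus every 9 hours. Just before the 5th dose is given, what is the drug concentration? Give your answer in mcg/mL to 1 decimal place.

f = (1/2)^(τ/t½) = (1/2)^(9/7) ≈ 0.4102.
C₀ = D/Vd = 1141/128 ≈ 8.914 mcg/mL.
Before the 5th dose, 4 doses have been given. Superposition: Cmin = C₀·(f + f² + … + f^4).
≈ 8.914 × (0.4102 + 0.1683 + 0.0690 + 0.0283) ≈ 8.914 × 0.6758 ≈ 6.024 mcg/mL.

6.0 mcg/mL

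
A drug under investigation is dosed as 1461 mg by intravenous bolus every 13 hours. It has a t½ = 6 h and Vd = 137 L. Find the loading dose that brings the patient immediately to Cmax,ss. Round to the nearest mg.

f = (1/2)^(13/6) ≈ 0.222725; accumulation ratio R = 1/(1−f) ≈ 1.28655.
Loading dose to hit Cmax,ss on first dose: D_load = D_maint·R ≈ 1461 × 1.28655 ≈ 1879.65 mg.

1880 mg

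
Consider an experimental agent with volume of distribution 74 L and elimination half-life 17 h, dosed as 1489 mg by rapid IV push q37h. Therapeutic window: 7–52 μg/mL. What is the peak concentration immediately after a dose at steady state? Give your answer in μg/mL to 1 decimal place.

25.8 μg/mL

Over one 37-h interval, 37/17 ≈ 2.1765 half-lives elapse, leaving f ≈ 0.2212 of each dose.
Accumulation ratio R = 1/(1 − f) ≈ 1/0.7788 ≈ 1.2840.
Single-dose peak C₀ = D/Vd = 1489/74 ≈ 20.122 μg/mL.
Steady-state peak Cmax,ss = C₀·R ≈ 20.122 × 1.2840 ≈ 25.837 μg/mL.
Peak 25.8 μg/mL vs MTC 52 μg/mL: below toxic threshold.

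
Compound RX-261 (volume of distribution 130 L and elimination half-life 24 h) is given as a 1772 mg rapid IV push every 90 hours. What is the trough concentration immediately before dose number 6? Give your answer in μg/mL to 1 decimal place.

1.1 μg/mL

f = (1/2)^(τ/t½) = (1/2)^(90/24) ≈ 0.0743.
C₀ = D/Vd = 1772/130 ≈ 13.631 μg/mL.
Before the 6th dose, 5 doses have been given. Superposition: Cmin = C₀·(f + f² + … + f^5).
≈ 13.631 × (0.0743 + 0.0055 + 0.0004 + 0.0000 + 0.0000) ≈ 13.631 × 0.0802 ≈ 1.093 μg/mL.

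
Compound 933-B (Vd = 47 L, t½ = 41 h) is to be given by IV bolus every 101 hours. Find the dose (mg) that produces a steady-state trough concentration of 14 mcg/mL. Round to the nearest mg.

τ/t½ = 101/41 ≈ 2.4634, so f = (1/2)^(101/41) ≈ 0.181317.
Cmin,ss = (D/Vd)·f/(1−f), so D = Cmin,ss·Vd·(1−f)/f.
D = 14 × 47 × (1−f)/f ≈ 14 × 47 × 4.51520 ≈ 2971.00 mg.

2971 mg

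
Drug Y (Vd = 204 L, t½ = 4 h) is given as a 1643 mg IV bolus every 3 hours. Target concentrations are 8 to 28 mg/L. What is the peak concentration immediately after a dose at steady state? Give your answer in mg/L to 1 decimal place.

19.9 mg/L

τ/t½ = 3/4 ≈ 0.75, so fraction remaining f = (1/2)^(3/4) ≈ 0.5946.
Accumulation ratio R = 1/(1 − f) ≈ 1/0.4054 ≈ 2.4667.
Single-dose peak C₀ = D/Vd = 1643/204 ≈ 8.054 mg/L.
Steady-state peak Cmax,ss = C₀·R ≈ 8.054 × 2.4667 ≈ 19.867 mg/L.
Peak 19.9 mg/L vs MTC 28 mg/L: below toxic threshold.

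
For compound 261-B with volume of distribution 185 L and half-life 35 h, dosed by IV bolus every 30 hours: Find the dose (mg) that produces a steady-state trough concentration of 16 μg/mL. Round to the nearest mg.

2402 mg

τ/t½ = 30/35 ≈ 0.85714, so f = (1/2)^(30/35) ≈ 0.552045.
Cmin,ss = (D/Vd)·f/(1−f), so D = Cmin,ss·Vd·(1−f)/f.
D = 16 × 185 × (1−f)/f ≈ 16 × 185 × 0.81145 ≈ 2401.89 mg.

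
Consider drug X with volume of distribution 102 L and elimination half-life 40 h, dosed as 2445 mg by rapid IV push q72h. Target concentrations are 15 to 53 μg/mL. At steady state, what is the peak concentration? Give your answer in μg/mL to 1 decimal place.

k = ln2/t½ = ln2/40 ≈ 0.017329 h⁻¹; fraction remaining f = e^(−kτ) = e^(−0.017329×72) ≈ 0.2872.
Accumulation ratio R = 1/(1 − f) ≈ 1/0.7128 ≈ 1.4029.
Each bolus raises the concentration by D/Vd = 2445/102 ≈ 23.971 μg/mL.
Steady-state peak Cmax,ss = C₀·R ≈ 23.971 × 1.4029 ≈ 33.629 μg/mL.
Peak 33.6 μg/mL vs MTC 53 μg/mL: below toxic threshold.

33.6 μg/mL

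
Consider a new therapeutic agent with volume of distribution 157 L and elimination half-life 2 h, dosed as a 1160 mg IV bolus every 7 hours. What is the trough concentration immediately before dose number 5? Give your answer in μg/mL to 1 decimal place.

0.7 μg/mL

f = (1/2)^(τ/t½) = (1/2)^(7/2) ≈ 0.0884.
C₀ = D/Vd = 1160/157 ≈ 7.389 μg/mL.
Before the 5th dose, 4 doses have been given. Superposition: Cmin = C₀·(f + f² + … + f^4).
≈ 7.389 × (0.0884 + 0.0078 + 0.0007 + 0.0001) ≈ 7.389 × 0.0970 ≈ 0.717 μg/mL.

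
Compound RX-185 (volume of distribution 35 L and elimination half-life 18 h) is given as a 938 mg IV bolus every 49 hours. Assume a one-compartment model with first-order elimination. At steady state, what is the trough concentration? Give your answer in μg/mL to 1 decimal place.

4.8 μg/mL

k = ln2/t½ = ln2/18 ≈ 0.038508 h⁻¹; fraction remaining f = e^(−kτ) = e^(−0.038508×49) ≈ 0.1515.
At steady state, accumulation factor R = 1/(1 − e^(−kτ)) ≈ 1.1786.
Each bolus raises the concentration by D/Vd = 938/35 ≈ 26.800 μg/mL.
Steady-state peak Cmax,ss = C₀·R ≈ 26.800 × 1.1786 ≈ 31.586 μg/mL.
One interval later, Cmin,ss = Cmax,ss·e^(−kτ) ≈ 31.586 × 0.1515 ≈ 4.785 μg/mL.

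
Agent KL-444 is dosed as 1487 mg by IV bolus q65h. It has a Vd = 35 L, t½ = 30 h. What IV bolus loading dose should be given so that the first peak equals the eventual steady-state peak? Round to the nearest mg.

1913 mg

f = (1/2)^(65/30) ≈ 0.222725; accumulation ratio R = 1/(1−f) ≈ 1.28655.
Loading dose to hit Cmax,ss on first dose: D_load = D_maint·R ≈ 1487 × 1.28655 ≈ 1913.10 mg.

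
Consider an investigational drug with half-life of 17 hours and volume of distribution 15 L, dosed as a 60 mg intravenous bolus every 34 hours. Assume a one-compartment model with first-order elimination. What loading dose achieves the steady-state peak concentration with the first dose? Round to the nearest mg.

80 mg

f = (1/2)^(34/17) ≈ 0.250000; accumulation ratio R = 1/(1−f) ≈ 1.33333.
Loading dose to hit Cmax,ss on first dose: D_load = D_maint·R ≈ 60 × 1.33333 ≈ 80.00 mg.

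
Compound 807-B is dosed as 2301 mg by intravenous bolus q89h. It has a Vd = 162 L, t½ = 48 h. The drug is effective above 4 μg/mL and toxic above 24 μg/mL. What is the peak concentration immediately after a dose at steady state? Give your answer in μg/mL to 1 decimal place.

Over one 89-h interval, 89/48 ≈ 1.8542 half-lives elapse, leaving f ≈ 0.2766 of each dose.
At steady state, accumulation factor R = 1/(1 − e^(−kτ)) ≈ 1.3824.
Each bolus raises the concentration by D/Vd = 2301/162 ≈ 14.204 μg/mL.
Steady-state peak Cmax,ss = C₀·R ≈ 14.204 × 1.3824 ≈ 19.636 μg/mL.
Peak 19.6 μg/mL vs MTC 24 μg/mL: below toxic threshold.

19.6 μg/mL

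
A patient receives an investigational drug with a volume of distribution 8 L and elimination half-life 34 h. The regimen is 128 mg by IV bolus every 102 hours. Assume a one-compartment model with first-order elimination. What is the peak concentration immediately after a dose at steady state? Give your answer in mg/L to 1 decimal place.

The dosing interval is 3 half-lives, so f = 2^(−3) = 0.125.
Accumulation ratio R = 1/(1 − f) = 1/0.875 = 8/7.
Single-dose peak C₀ = D/Vd = 128/8 = 16 mg/L.
Steady-state peak Cmax,ss = C₀·R = 16 × 8/7 ≈ 18.286 mg/L.

18.3 mg/L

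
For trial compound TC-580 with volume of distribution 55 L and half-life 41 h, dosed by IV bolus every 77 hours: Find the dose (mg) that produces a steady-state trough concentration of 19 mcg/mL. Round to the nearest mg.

2796 mg

τ/t½ = 77/41 ≈ 1.878, so f = (1/2)^(77/41) ≈ 0.272051.
Cmin,ss = (D/Vd)·f/(1−f), so D = Cmin,ss·Vd·(1−f)/f.
D = 19 × 55 × (1−f)/f ≈ 19 × 55 × 2.67578 ≈ 2796.19 mg.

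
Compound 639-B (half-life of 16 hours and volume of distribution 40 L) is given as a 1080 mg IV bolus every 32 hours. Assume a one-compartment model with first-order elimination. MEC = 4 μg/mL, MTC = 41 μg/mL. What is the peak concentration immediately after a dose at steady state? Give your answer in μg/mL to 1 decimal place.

τ = 32 h = 2 half-lives, so f = (1/2)^2 = 0.25.
Accumulation ratio R = 1/(1 − f) = 1/0.75 = 4/3.
Single-dose peak C₀ = D/Vd = 1080/40 = 27 μg/mL.
Steady-state peak Cmax,ss = C₀·R = 27 × 4/3 ≈ 36.000 μg/mL.
Peak 36.0 μg/mL vs MTC 41 μg/mL: below toxic threshold.

36.0 μg/mL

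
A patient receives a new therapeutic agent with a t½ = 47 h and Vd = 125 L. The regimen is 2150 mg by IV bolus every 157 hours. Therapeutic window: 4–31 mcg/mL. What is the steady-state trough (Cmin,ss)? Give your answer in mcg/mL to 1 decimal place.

1.9 mcg/mL

τ/t½ = 157/47 ≈ 3.3404, so fraction remaining f = (1/2)^(157/47) ≈ 0.0987.
Accumulation ratio R = 1/(1 − f) ≈ 1/0.9013 ≈ 1.1095.
Single-dose peak C₀ = D/Vd = 2150/125 ≈ 17.200 mcg/mL.
Steady-state peak Cmax,ss = C₀·R ≈ 17.200 × 1.1095 ≈ 19.083 mcg/mL.
Steady-state trough Cmin,ss = Cmax,ss·f ≈ 19.083 × 0.0987 ≈ 1.883 mcg/mL.
Trough 1.9 mcg/mL vs MEC 4 mcg/mL: subtherapeutic.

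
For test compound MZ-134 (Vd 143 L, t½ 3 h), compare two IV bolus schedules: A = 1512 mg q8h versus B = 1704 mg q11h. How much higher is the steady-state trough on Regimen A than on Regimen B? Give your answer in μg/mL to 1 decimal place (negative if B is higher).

1.0 μg/mL

Regimen A: f = (1/2)^(8/3) ≈ 0.1575; Cmin,ss = (1512/143)·f/(1−f) ≈ 1.977 μg/mL.
Regimen B: f = (1/2)^(11/3) ≈ 0.0787; Cmin,ss = (1704/143)·f/(1−f) ≈ 1.018 μg/mL.
Difference ≈ 1.977 − 1.018 ≈ 0.959 μg/mL.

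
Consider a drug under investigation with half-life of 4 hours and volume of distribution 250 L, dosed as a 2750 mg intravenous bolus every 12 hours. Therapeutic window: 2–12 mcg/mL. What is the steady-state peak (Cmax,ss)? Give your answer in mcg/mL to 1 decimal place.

12.6 mcg/mL

The dosing interval is 3 half-lives, so f = 2^(−3) = 0.125.
At steady state, R = 1/(1 − 0.125) = 8/7.
Single-dose peak C₀ = D/Vd = 2750/250 = 11 mcg/mL.
Steady-state peak Cmax,ss = C₀·R = 11 × 8/7 ≈ 12.571 mcg/mL.
Peak 12.6 mcg/mL vs MTC 12 mcg/mL: exceeds toxic threshold.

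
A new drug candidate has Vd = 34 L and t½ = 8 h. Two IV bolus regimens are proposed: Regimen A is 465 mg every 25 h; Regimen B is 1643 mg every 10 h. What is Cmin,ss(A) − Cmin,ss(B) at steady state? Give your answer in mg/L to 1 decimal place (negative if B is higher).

-33.3 mg/L

Regimen A: f = (1/2)^(25/8) ≈ 0.1146; Cmin,ss = (465/34)·f/(1−f) ≈ 1.770 mg/L.
Regimen B: f = (1/2)^(10/8) ≈ 0.4204; Cmin,ss = (1643/34)·f/(1−f) ≈ 35.050 mg/L.
Difference ≈ 1.770 − 35.050 ≈ -33.280 mg/L.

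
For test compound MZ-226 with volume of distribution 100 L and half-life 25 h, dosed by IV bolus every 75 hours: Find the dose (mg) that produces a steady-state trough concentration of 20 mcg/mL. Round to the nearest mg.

14000 mg

τ/t½ = 75/25 ≈ 3, so f = (1/2)^(75/25) ≈ 0.125000.
Cmin,ss = (D/Vd)·f/(1−f), so D = Cmin,ss·Vd·(1−f)/f.
D = 20 × 100 × (1−f)/f ≈ 20 × 100 × 7.00000 ≈ 14000.00 mg.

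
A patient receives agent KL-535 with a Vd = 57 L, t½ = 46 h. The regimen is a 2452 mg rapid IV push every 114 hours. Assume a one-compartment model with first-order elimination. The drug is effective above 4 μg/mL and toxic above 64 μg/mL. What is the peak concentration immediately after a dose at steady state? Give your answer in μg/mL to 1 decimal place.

k = ln2/t½ = ln2/46 ≈ 0.015068 h⁻¹; fraction remaining f = e^(−kτ) = e^(−0.015068×114) ≈ 0.1795.
At steady state, accumulation factor R = 1/(1 − e^(−kτ)) ≈ 1.2188.
Single-dose peak C₀ = D/Vd = 2452/57 ≈ 43.018 μg/mL.
Steady-state peak Cmax,ss = C₀·R ≈ 43.018 × 1.2188 ≈ 52.430 μg/mL.
Peak 52.4 μg/mL vs MTC 64 μg/mL: below toxic threshold.

52.4 μg/mL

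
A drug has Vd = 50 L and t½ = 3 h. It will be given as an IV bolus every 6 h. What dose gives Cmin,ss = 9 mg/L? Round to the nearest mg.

τ/t½ = 6/3 ≈ 2, so f = (1/2)^(6/3) ≈ 0.250000.
Cmin,ss = (D/Vd)·f/(1−f), so D = Cmin,ss·Vd·(1−f)/f.
D = 9 × 50 × (1−f)/f ≈ 9 × 50 × 3.00000 ≈ 1350.00 mg.

1350 mg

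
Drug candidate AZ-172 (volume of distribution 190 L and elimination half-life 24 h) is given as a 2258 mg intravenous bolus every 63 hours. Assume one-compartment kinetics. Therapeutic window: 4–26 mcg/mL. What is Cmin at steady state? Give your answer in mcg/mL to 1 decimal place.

2.3 mcg/mL

Over one 63-h interval, 63/24 ≈ 2.625 half-lives elapse, leaving f ≈ 0.1621 of each dose.
Each bolus raises the concentration by D/Vd = 2258/190 ≈ 11.884 mcg/mL.
Steady-state trough Cmin,ss = C₀·f/(1−f) ≈ 11.884 × 0.1621/0.8379 ≈ 2.299 mcg/mL.
Trough 2.3 mcg/mL vs MEC 4 mcg/mL: subtherapeutic.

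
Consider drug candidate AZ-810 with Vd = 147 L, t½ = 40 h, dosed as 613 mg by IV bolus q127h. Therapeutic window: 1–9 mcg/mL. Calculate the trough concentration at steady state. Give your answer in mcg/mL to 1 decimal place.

τ/t½ = 127/40 ≈ 3.175, so fraction remaining f = (1/2)^(127/40) ≈ 0.1107.
Accumulation ratio R = 1/(1 − f) ≈ 1/0.8893 ≈ 1.1245.
Single-dose peak C₀ = D/Vd = 613/147 ≈ 4.170 mcg/mL.
Steady-state peak Cmax,ss = C₀·R ≈ 4.170 × 1.1245 ≈ 4.689 mcg/mL.
Steady-state trough Cmin,ss = Cmax,ss·f ≈ 4.689 × 0.1107 ≈ 0.519 mcg/mL.
Trough 0.5 mcg/mL vs MEC 1 mcg/mL: subtherapeutic.

0.5 mcg/mL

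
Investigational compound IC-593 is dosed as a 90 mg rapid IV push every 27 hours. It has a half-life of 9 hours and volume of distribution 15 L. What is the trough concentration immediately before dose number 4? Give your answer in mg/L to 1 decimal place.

0.9 mg/L

f = (1/2)^(τ/t½) = (1/2)^(27/9) ≈ 0.1250.
C₀ = D/Vd = 90/15 ≈ 6.000 mg/L.
Before the 4th dose, 3 doses have been given. Superposition: Cmin = C₀·(f + f² + … + f^3).
≈ 6.000 × (0.1250 + 0.0156 + 0.0020) ≈ 6.000 × 0.1426 ≈ 0.856 mg/L.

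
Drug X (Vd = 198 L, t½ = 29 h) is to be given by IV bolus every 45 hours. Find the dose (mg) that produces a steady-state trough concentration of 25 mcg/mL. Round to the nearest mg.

9562 mg

τ/t½ = 45/29 ≈ 1.5517, so f = (1/2)^(45/29) ≈ 0.341102.
Cmin,ss = (D/Vd)·f/(1−f), so D = Cmin,ss·Vd·(1−f)/f.
D = 25 × 198 × (1−f)/f ≈ 25 × 198 × 1.93167 ≈ 9561.77 mg.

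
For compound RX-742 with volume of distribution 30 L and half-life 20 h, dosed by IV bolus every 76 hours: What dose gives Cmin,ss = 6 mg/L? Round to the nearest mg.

τ/t½ = 76/20 ≈ 3.8, so f = (1/2)^(76/20) ≈ 0.071794.
Cmin,ss = (D/Vd)·f/(1−f), so D = Cmin,ss·Vd·(1−f)/f.
D = 6 × 30 × (1−f)/f ≈ 6 × 30 × 12.92874 ≈ 2327.17 mg.

2327 mg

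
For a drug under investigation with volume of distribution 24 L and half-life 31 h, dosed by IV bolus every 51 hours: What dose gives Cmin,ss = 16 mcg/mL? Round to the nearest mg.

817 mg

τ/t½ = 51/31 ≈ 1.6452, so f = (1/2)^(51/31) ≈ 0.319711.
Cmin,ss = (D/Vd)·f/(1−f), so D = Cmin,ss·Vd·(1−f)/f.
D = 16 × 24 × (1−f)/f ≈ 16 × 24 × 2.12782 ≈ 817.08 mg.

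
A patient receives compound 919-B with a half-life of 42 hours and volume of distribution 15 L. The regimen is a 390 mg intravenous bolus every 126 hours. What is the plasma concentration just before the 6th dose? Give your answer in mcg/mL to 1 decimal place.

f = (1/2)^(τ/t½) = (1/2)^(126/42) ≈ 0.1250.
C₀ = D/Vd = 390/15 ≈ 26.000 mcg/mL.
Before the 6th dose, 5 doses have been given. Superposition: Cmin = C₀·(f + f² + … + f^5).
≈ 26.000 × (0.1250 + 0.0156 + 0.0020 + 0.0002 + 0.0000) ≈ 26.000 × 0.1428 ≈ 3.713 mcg/mL.

3.7 mcg/mL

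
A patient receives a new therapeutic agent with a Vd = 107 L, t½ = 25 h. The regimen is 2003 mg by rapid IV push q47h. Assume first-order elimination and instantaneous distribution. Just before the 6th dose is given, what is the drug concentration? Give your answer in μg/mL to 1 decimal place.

7.0 μg/mL

f = (1/2)^(τ/t½) = (1/2)^(47/25) ≈ 0.2717.
C₀ = D/Vd = 2003/107 ≈ 18.720 μg/mL.
Before the 6th dose, 5 doses have been given. Superposition: Cmin = C₀·(f + f² + … + f^5).
≈ 18.720 × (0.2717 + 0.0738 + 0.0201 + 0.0054 + 0.0015) ≈ 18.720 × 0.3725 ≈ 6.973 μg/mL.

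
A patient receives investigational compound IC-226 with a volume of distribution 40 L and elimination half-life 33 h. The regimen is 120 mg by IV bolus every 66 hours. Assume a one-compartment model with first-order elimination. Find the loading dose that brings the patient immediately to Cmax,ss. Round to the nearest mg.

f = (1/2)^(66/33) ≈ 0.250000; accumulation ratio R = 1/(1−f) ≈ 1.33333.
Loading dose to hit Cmax,ss on first dose: D_load = D_maint·R ≈ 120 × 1.33333 ≈ 160.00 mg.

160 mg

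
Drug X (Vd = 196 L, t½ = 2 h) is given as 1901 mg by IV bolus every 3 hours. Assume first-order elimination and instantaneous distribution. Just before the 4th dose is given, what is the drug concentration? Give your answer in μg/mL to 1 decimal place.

5.1 μg/mL

f = (1/2)^(τ/t½) = (1/2)^(3/2) ≈ 0.3536.
C₀ = D/Vd = 1901/196 ≈ 9.699 μg/mL.
Before the 4th dose, 3 doses have been given. Superposition: Cmin = C₀·(f + f² + … + f^3).
≈ 9.699 × (0.3536 + 0.1250 + 0.0442) ≈ 9.699 × 0.5228 ≈ 5.071 μg/mL.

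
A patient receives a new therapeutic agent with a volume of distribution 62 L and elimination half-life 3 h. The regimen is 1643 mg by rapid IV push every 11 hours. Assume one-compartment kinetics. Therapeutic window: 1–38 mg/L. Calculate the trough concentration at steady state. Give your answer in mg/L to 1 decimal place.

τ/t½ = 11/3 ≈ 3.6667, so fraction remaining f = (1/2)^(11/3) ≈ 0.0787.
At steady state, accumulation factor R = 1/(1 − e^(−kτ)) ≈ 1.0854.
Each bolus raises the concentration by D/Vd = 1643/62 ≈ 26.500 mg/L.
Steady-state peak Cmax,ss = C₀·R ≈ 26.500 × 1.0854 ≈ 28.763 mg/L.
Steady-state trough Cmin,ss = Cmax,ss·f ≈ 28.763 × 0.0787 ≈ 2.264 mg/L.
Trough 2.3 mg/L vs MEC 1 mg/L: adequate.

2.3 mg/L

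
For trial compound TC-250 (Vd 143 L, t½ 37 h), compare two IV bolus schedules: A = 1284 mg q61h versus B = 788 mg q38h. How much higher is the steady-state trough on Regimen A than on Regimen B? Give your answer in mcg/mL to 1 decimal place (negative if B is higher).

-1.1 mcg/mL

Regimen A: f = (1/2)^(61/37) ≈ 0.3189; Cmin,ss = (1284/143)·f/(1−f) ≈ 4.204 mcg/mL.
Regimen B: f = (1/2)^(38/37) ≈ 0.4907; Cmin,ss = (788/143)·f/(1−f) ≈ 5.309 mcg/mL.
Difference ≈ 4.204 − 5.309 ≈ -1.105 mcg/mL.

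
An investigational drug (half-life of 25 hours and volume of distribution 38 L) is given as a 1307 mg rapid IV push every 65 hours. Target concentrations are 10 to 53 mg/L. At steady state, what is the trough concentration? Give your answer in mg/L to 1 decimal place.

k = ln2/t½ = ln2/25 ≈ 0.027726 h⁻¹; fraction remaining f = e^(−kτ) = e^(−0.027726×65) ≈ 0.1649.
At steady state, accumulation factor R = 1/(1 − e^(−kτ)) ≈ 1.1975.
Each bolus raises the concentration by D/Vd = 1307/38 ≈ 34.395 mg/L.
Steady-state peak Cmax,ss = C₀·R ≈ 34.395 × 1.1975 ≈ 41.188 mg/L.
Steady-state trough Cmin,ss = Cmax,ss·f ≈ 41.188 × 0.1649 ≈ 6.792 mg/L.
Trough 6.8 mg/L vs MEC 10 mg/L: subtherapeutic.

6.8 mg/L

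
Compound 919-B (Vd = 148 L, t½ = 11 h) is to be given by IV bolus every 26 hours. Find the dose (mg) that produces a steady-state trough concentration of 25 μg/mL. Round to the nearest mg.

15343 mg

τ/t½ = 26/11 ≈ 2.3636, so f = (1/2)^(26/11) ≈ 0.194301.
Cmin,ss = (D/Vd)·f/(1−f), so D = Cmin,ss·Vd·(1−f)/f.
D = 25 × 148 × (1−f)/f ≈ 25 × 148 × 4.14665 ≈ 15342.61 mg.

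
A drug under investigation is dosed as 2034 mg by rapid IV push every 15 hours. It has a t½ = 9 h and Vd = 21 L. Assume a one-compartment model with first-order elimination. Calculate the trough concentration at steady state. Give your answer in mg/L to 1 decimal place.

44.5 mg/L

τ/t½ = 15/9 ≈ 1.6667, so fraction remaining f = (1/2)^(15/9) ≈ 0.3150.
Accumulation ratio R = 1/(1 − f) ≈ 1/0.6850 ≈ 1.4599.
Single-dose peak C₀ = D/Vd = 2034/21 ≈ 96.857 mg/L.
Steady-state peak Cmax,ss = C₀·R ≈ 96.857 × 1.4599 ≈ 141.402 mg/L.
Steady-state trough Cmin,ss = Cmax,ss·f ≈ 141.402 × 0.3150 ≈ 44.542 mg/L.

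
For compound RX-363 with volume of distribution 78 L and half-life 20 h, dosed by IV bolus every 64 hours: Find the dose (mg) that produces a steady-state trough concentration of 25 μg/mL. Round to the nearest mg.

τ/t½ = 64/20 ≈ 3.2, so f = (1/2)^(64/20) ≈ 0.108819.
Cmin,ss = (D/Vd)·f/(1−f), so D = Cmin,ss·Vd·(1−f)/f.
D = 25 × 78 × (1−f)/f ≈ 25 × 78 × 8.18957 ≈ 15969.66 mg.

15970 mg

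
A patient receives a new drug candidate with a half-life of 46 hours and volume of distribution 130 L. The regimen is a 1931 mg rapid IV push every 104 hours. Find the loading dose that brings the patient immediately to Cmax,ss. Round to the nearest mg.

2440 mg

f = (1/2)^(104/46) ≈ 0.208646; accumulation ratio R = 1/(1−f) ≈ 1.26366.
Loading dose to hit Cmax,ss on first dose: D_load = D_maint·R ≈ 1931 × 1.26366 ≈ 2440.13 mg.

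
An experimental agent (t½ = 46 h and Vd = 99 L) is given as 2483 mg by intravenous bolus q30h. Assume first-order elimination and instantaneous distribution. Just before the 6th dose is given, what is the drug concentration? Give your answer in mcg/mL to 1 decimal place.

f = (1/2)^(τ/t½) = (1/2)^(30/46) ≈ 0.6363.
C₀ = D/Vd = 2483/99 ≈ 25.081 mcg/mL.
Before the 6th dose, 5 doses have been given. Superposition: Cmin = C₀·(f + f² + … + f^5).
≈ 25.081 × (0.6363 + 0.4049 + 0.2576 + 0.1639 + 0.1043) ≈ 25.081 × 1.5670 ≈ 39.302 mcg/mL.

39.3 mcg/mL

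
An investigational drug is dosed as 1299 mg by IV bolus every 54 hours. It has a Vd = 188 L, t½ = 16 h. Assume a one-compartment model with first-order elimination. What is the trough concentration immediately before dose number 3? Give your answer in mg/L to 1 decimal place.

0.7 mg/L

f = (1/2)^(τ/t½) = (1/2)^(54/16) ≈ 0.0964.
C₀ = D/Vd = 1299/188 ≈ 6.910 mg/L.
Before the 3rd dose, 2 doses have been given. Superposition: Cmin = C₀·(f + f²).
≈ 6.910 × (0.0964 + 0.0093) ≈ 6.910 × 0.1057 ≈ 0.730 mg/L.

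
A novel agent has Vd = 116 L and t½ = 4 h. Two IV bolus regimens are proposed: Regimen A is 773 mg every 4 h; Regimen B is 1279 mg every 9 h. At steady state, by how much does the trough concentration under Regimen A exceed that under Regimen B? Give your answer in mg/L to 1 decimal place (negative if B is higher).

Regimen A: f = (1/2)^(4/4) ≈ 0.5000; Cmin,ss = (773/116)·f/(1−f) ≈ 6.664 mg/L.
Regimen B: f = (1/2)^(9/4) ≈ 0.2102; Cmin,ss = (1279/116)·f/(1−f) ≈ 2.934 mg/L.
Difference ≈ 6.664 − 2.934 ≈ 3.730 mg/L.

3.7 mg/L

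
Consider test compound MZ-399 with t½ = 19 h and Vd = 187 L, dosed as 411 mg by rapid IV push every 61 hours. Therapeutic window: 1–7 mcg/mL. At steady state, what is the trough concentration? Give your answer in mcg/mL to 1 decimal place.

k = ln2/t½ = ln2/19 ≈ 0.036481 h⁻¹; fraction remaining f = e^(−kτ) = e^(−0.036481×61) ≈ 0.1080.
Single-dose peak C₀ = D/Vd = 411/187 ≈ 2.198 mcg/mL.
Steady-state trough Cmin,ss = C₀·f/(1−f) ≈ 2.198 × 0.1080/0.8920 ≈ 0.266 mcg/mL.
Trough 0.3 mcg/mL vs MEC 1 mcg/mL: subtherapeutic.

0.3 mcg/mL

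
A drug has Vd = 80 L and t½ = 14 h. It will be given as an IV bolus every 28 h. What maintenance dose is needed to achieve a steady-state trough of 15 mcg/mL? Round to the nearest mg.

3600 mg

τ/t½ = 28/14 ≈ 2, so f = (1/2)^(28/14) ≈ 0.250000.
Cmin,ss = (D/Vd)·f/(1−f), so D = Cmin,ss·Vd·(1−f)/f.
D = 15 × 80 × (1−f)/f ≈ 15 × 80 × 3.00000 ≈ 3600.00 mg.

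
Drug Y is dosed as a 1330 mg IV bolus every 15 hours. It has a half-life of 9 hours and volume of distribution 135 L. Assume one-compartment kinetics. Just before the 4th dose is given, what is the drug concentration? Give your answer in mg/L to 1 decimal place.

f = (1/2)^(τ/t½) = (1/2)^(15/9) ≈ 0.3150.
C₀ = D/Vd = 1330/135 ≈ 9.852 mg/L.
Before the 4th dose, 3 doses have been given. Superposition: Cmin = C₀·(f + f² + … + f^3).
≈ 9.852 × (0.3150 + 0.0992 + 0.0313) ≈ 9.852 × 0.4455 ≈ 4.389 mg/L.

4.4 mg/L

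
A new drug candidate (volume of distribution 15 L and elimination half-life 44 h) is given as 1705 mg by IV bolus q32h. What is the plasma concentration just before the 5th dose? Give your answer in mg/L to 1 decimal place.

f = (1/2)^(τ/t½) = (1/2)^(32/44) ≈ 0.6040.
C₀ = D/Vd = 1705/15 ≈ 113.667 mg/L.
Before the 5th dose, 4 doses have been given. Superposition: Cmin = C₀·(f + f² + … + f^4).
≈ 113.667 × (0.6040 + 0.3648 + 0.2203 + 0.1331) ≈ 113.667 × 1.3222 ≈ 150.291 mg/L.

150.3 mg/L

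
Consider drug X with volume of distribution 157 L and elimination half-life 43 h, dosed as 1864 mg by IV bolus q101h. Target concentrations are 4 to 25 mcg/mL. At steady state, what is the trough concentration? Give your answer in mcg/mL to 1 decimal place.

Over one 101-h interval, 101/43 ≈ 2.3488 half-lives elapse, leaving f ≈ 0.1963 of each dose.
At steady state, accumulation factor R = 1/(1 − e^(−kτ)) ≈ 1.2442.
Each bolus raises the concentration by D/Vd = 1864/157 ≈ 11.873 mcg/mL.
Cmax,ss = C₀/(1 − f) ≈ 11.873/0.8037 ≈ 14.773 mcg/mL.
One interval later, Cmin,ss = Cmax,ss·e^(−kτ) ≈ 14.773 × 0.1963 ≈ 2.900 mcg/mL.
Trough 2.9 mcg/mL vs MEC 4 mcg/mL: subtherapeutic.

2.9 mcg/mL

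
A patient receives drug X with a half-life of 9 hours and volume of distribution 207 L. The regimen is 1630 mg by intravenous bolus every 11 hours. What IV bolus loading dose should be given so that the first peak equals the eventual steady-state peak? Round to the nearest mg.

f = (1/2)^(11/9) ≈ 0.428622; accumulation ratio R = 1/(1−f) ≈ 1.75015.
Loading dose to hit Cmax,ss on first dose: D_load = D_maint·R ≈ 1630 × 1.75015 ≈ 2852.74 mg.

2853 mg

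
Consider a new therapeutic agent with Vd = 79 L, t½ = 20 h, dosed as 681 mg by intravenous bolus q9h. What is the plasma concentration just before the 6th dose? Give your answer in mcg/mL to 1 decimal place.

f = (1/2)^(τ/t½) = (1/2)^(9/20) ≈ 0.7320.
C₀ = D/Vd = 681/79 ≈ 8.620 mcg/mL.
Before the 6th dose, 5 doses have been given. Superposition: Cmin = C₀·(f + f² + … + f^5).
≈ 8.620 × (0.7320 + 0.5358 + 0.3922 + 0.2871 + 0.2102) ≈ 8.620 × 2.1573 ≈ 18.596 mcg/mL.

18.6 mcg/mL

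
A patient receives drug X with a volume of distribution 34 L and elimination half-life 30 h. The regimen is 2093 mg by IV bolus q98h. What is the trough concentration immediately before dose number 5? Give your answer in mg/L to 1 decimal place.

7.1 mg/L

f = (1/2)^(τ/t½) = (1/2)^(98/30) ≈ 0.1039.
C₀ = D/Vd = 2093/34 ≈ 61.559 mg/L.
Before the 5th dose, 4 doses have been given. Superposition: Cmin = C₀·(f + f² + … + f^4).
≈ 61.559 × (0.1039 + 0.0108 + 0.0011 + 0.0001) ≈ 61.559 × 0.1159 ≈ 7.135 mg/L.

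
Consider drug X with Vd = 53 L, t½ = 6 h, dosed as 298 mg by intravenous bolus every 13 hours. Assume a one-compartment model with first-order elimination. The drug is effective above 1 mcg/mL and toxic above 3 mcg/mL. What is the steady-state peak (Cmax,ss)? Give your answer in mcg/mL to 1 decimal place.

7.2 mcg/mL

τ/t½ = 13/6 ≈ 2.1667, so fraction remaining f = (1/2)^(13/6) ≈ 0.2227.
At steady state, accumulation factor R = 1/(1 − e^(−kτ)) ≈ 1.2865.
Single-dose peak C₀ = D/Vd = 298/53 ≈ 5.623 mcg/mL.
Steady-state peak Cmax,ss = C₀·R ≈ 5.623 × 1.2865 ≈ 7.234 mcg/mL.
Peak 7.2 mcg/mL vs MTC 3 mcg/mL: exceeds toxic threshold.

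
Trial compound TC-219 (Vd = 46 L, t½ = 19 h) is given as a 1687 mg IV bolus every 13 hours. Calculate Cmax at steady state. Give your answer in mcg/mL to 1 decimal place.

τ/t½ = 13/19 ≈ 0.68421, so fraction remaining f = (1/2)^(13/19) ≈ 0.6223.
Accumulation ratio R = 1/(1 − f) ≈ 1/0.3777 ≈ 2.6476.
Each bolus raises the concentration by D/Vd = 1687/46 ≈ 36.674 mcg/mL.
Cmax,ss = C₀/(1 − f) ≈ 36.674/0.3777 ≈ 97.098 mcg/mL.

97.1 mcg/mL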